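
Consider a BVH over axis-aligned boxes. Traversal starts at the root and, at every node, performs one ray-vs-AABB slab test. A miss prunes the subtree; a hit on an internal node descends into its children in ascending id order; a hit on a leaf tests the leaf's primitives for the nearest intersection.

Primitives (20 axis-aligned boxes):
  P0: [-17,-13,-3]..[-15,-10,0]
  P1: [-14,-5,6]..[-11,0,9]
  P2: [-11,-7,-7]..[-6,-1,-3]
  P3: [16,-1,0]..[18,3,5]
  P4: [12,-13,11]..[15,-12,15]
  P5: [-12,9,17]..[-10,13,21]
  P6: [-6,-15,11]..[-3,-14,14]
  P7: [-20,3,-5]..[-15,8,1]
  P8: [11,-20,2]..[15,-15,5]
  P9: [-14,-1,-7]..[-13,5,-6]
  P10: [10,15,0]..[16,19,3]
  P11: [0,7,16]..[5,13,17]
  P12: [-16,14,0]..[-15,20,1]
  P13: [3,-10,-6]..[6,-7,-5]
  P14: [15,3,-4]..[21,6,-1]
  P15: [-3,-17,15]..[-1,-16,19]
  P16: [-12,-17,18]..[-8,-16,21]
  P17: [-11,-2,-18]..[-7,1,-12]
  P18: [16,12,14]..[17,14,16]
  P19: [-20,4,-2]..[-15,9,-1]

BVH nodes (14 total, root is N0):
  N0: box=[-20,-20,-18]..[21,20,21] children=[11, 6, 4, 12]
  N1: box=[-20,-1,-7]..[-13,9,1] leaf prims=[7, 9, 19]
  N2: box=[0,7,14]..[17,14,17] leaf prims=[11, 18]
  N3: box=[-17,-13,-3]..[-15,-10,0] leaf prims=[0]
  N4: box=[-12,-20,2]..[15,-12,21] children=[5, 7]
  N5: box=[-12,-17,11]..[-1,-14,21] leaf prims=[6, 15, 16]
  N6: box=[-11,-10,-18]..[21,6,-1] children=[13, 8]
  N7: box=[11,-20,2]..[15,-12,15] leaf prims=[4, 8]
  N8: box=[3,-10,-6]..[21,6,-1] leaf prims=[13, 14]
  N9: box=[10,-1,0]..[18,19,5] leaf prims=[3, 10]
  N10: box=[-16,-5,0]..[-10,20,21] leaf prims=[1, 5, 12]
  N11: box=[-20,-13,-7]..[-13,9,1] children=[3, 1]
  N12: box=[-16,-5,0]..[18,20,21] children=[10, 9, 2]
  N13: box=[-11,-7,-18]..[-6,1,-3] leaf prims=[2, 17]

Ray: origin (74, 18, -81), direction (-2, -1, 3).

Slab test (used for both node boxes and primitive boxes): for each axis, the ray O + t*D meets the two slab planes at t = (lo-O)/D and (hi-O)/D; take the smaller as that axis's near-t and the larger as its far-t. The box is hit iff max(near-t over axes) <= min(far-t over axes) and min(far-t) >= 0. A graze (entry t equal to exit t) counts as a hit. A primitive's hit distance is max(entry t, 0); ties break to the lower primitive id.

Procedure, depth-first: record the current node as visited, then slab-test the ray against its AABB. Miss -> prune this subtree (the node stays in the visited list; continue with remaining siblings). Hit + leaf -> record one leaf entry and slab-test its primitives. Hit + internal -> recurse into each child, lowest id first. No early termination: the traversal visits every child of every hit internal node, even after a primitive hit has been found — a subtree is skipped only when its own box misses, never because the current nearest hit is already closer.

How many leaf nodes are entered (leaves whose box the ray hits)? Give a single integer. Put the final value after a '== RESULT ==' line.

Walk:
N0 x:[53/2,47] y:[-2,38] z:[21,34] -> hit [53/2,34], descend [4, 6, 11, 12]
  N4 x:[59/2,43] y:[30,38] z:[83/3,34] -> hit [30,34], descend [5, 7]
    N5 x:[75/2,43] y:[32,35] z:[92/3,34] -> miss, prune
    N7 x:[59/2,63/2] y:[30,38] z:[83/3,32] -> hit [30,63/2] leaf, test {P4@t=92/3, P8(miss)}
  N6 x:[53/2,85/2] y:[12,28] z:[21,80/3] -> hit [53/2,80/3], descend [8, 13]
    N8 x:[53/2,71/2] y:[12,28] z:[25,80/3] -> hit [53/2,80/3] leaf, test {P13(miss), P14(miss)}
    N13 x:[40,85/2] y:[17,25] z:[21,26] -> miss, prune
  N11 x:[87/2,47] y:[9,31] z:[74/3,82/3] -> miss, prune
  N12 x:[28,45] y:[-2,23] z:[27,34] -> miss, prune

9 AABB tests over nodes [0, 4, 5, 7, 6, 8, 13, 11, 12]; 2 leaves entered; closest P4.

== RESULT ==
2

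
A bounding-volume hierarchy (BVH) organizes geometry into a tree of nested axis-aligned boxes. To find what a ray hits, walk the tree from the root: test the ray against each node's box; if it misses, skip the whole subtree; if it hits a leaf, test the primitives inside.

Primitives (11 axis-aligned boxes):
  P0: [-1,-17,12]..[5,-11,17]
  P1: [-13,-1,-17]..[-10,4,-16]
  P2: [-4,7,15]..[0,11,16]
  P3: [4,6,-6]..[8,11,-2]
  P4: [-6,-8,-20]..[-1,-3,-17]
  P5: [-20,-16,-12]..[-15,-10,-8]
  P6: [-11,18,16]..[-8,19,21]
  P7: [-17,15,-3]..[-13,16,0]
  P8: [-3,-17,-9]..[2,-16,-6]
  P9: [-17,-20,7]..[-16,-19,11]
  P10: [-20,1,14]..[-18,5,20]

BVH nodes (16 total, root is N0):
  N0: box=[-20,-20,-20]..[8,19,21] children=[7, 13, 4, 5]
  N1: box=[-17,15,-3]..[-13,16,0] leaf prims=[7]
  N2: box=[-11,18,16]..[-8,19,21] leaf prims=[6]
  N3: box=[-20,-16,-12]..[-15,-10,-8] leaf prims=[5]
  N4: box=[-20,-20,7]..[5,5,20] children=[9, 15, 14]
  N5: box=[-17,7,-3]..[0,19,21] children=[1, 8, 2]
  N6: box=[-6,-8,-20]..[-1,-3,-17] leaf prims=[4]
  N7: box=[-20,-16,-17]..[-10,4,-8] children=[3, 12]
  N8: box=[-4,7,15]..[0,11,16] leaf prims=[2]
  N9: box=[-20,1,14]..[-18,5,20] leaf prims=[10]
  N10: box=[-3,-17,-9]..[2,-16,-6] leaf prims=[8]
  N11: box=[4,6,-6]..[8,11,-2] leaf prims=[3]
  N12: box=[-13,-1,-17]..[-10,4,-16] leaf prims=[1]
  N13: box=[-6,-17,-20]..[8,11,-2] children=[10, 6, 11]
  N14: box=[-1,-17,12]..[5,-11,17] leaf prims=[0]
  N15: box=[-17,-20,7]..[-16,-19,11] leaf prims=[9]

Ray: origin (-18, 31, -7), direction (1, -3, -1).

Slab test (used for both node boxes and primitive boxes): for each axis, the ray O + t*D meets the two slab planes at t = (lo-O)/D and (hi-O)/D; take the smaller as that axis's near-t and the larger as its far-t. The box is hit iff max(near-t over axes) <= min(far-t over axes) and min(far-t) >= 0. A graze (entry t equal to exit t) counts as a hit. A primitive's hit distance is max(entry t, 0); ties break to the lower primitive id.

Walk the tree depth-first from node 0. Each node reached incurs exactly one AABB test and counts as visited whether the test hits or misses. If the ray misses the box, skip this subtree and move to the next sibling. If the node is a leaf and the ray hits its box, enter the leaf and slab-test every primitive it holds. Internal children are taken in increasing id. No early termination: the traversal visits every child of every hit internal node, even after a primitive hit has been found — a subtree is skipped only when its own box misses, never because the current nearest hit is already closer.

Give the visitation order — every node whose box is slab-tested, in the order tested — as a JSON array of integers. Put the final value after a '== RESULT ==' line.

Traverse from the root:
N0 x:[-2,26] y:[4,17] z:[-28,13] -> hit [4,13], descend [4, 5, 7, 13]
  N4 x:[-2,23] y:[26/3,17] z:[-27,-14] -> miss, prune
  N5 x:[1,18] y:[4,8] z:[-28,-4] -> miss, prune
  N7 x:[-2,8] y:[9,47/3] z:[1,10] -> miss, prune
  N13 x:[12,26] y:[20/3,16] z:[-5,13] -> hit [12,13], descend [6, 10, 11]
    N6 x:[12,17] y:[34/3,13] z:[10,13] -> hit [12,13] leaf, test {P4@t=12}
    N10 x:[15,20] y:[47/3,16] z:[-1,2] -> miss, prune
    N11 x:[22,26] y:[20/3,25/3] z:[-5,-1] -> miss, prune

order=[0, 4, 5, 7, 13, 6, 10, 11]  |boxes|=8  |leaves|=1  hit=P4

== RESULT ==
[0, 4, 5, 7, 13, 6, 10, 11]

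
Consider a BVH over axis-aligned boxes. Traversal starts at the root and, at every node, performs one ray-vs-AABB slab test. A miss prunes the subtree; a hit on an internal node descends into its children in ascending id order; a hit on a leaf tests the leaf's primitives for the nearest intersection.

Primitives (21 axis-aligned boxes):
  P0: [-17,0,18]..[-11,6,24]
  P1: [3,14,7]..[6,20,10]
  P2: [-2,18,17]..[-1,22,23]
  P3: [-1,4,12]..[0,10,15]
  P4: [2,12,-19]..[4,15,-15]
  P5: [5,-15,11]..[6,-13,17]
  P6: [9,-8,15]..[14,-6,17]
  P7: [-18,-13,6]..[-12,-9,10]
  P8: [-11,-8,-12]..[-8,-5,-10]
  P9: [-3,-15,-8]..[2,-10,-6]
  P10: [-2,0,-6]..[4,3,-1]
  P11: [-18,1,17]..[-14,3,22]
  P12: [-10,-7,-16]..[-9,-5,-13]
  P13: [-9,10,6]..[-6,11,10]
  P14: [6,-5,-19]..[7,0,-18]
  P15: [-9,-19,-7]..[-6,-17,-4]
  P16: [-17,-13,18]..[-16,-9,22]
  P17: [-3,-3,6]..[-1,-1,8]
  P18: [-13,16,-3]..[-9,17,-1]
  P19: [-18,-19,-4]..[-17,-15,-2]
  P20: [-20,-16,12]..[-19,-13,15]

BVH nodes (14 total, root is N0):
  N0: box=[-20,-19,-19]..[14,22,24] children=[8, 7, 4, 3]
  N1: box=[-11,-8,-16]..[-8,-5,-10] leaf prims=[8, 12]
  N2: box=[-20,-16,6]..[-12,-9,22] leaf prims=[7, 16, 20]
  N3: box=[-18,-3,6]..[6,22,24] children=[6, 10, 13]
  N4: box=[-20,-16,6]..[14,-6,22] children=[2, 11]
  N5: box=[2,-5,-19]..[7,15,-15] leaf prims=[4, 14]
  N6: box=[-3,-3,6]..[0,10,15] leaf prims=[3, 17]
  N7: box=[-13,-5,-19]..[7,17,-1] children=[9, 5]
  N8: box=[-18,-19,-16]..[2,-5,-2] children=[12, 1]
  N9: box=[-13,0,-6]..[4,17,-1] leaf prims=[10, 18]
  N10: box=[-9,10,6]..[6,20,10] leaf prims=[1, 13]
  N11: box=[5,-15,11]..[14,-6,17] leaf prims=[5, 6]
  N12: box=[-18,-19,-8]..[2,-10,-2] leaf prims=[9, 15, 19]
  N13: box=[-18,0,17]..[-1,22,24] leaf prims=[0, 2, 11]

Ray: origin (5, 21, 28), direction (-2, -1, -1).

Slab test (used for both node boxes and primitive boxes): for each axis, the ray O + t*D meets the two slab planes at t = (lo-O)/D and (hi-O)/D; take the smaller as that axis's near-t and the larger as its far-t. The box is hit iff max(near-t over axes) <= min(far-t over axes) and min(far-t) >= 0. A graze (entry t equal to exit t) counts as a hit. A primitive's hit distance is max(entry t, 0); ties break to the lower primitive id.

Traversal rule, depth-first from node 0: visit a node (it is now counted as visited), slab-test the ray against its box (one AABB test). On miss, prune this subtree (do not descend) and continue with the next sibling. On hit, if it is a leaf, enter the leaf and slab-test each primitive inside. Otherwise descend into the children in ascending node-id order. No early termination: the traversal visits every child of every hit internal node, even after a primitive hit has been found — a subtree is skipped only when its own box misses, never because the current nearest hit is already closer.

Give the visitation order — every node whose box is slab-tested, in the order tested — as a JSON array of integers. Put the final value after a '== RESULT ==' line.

Traverse from the root:
N0 x:[-9/2,25/2] y:[-1,40] z:[4,47] -> hit [4,25/2], descend [3, 4, 7, 8]
  N3 x:[-1/2,23/2] y:[-1,24] z:[4,22] -> hit [4,23/2], descend [6, 10, 13]
    N6 x:[5/2,4] y:[11,24] z:[13,22] -> miss, prune
    N10 x:[-1/2,7] y:[1,11] z:[18,22] -> miss, prune
    N13 x:[3,23/2] y:[-1,21] z:[4,11] -> hit [4,11] leaf, test {P0(miss), P2(miss), P11(miss)}
  N4 x:[-9/2,25/2] y:[27,37] z:[6,22] -> miss, prune
  N7 x:[-1,9] y:[4,26] z:[29,47] -> miss, prune
  N8 x:[3/2,23/2] y:[26,40] z:[30,44] -> miss, prune

8 AABB tests over nodes [0, 3, 6, 10, 13, 4, 7, 8]; 1 leaf entered; closest miss.

== RESULT ==
[0, 3, 6, 10, 13, 4, 7, 8]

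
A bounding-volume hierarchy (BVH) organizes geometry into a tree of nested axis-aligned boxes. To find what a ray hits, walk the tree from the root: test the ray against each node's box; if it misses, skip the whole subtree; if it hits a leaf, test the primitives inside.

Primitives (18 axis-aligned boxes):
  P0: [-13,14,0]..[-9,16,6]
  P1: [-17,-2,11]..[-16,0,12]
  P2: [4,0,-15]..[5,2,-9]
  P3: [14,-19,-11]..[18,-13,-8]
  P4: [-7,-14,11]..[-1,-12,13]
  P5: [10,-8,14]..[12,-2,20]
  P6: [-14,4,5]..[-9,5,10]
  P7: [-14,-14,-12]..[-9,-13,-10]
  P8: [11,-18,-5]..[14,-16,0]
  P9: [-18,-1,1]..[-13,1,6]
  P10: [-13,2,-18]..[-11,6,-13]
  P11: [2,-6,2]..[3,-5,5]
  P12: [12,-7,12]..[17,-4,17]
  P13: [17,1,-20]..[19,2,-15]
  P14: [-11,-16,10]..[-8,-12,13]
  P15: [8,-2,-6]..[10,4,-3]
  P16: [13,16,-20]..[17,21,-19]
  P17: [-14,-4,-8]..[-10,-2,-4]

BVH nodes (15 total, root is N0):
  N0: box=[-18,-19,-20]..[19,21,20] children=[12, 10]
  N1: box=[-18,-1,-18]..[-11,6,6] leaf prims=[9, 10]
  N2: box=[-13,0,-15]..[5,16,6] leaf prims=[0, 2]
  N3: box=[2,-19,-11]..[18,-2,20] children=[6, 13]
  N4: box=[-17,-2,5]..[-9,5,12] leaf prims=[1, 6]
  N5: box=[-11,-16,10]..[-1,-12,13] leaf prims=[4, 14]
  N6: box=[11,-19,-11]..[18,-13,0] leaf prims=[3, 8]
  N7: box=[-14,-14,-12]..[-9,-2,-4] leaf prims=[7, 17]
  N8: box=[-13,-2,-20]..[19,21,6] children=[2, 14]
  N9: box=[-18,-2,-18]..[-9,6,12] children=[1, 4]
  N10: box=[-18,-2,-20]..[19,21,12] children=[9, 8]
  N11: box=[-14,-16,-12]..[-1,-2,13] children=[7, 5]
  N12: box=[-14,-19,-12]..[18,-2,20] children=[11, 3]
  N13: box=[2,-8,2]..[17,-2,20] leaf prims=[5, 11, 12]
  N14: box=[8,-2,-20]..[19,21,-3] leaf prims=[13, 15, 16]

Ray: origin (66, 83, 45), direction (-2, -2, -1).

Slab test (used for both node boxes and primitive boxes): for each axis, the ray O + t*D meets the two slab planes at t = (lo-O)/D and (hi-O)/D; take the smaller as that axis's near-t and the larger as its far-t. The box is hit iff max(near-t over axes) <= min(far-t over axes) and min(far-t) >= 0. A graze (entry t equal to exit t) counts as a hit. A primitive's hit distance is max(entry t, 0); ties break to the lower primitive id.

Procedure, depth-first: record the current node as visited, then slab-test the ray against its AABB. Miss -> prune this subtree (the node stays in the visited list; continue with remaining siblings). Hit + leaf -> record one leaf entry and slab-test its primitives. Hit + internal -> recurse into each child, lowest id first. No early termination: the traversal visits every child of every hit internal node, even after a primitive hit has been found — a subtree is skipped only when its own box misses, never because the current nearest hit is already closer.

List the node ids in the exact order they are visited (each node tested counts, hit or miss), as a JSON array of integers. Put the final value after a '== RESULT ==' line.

Trace the traversal:
N0 x:[47/2,42] y:[31,51] z:[25,65] -> hit [31,42], descend [10, 12]
  N10 x:[47/2,42] y:[31,85/2] z:[33,65] -> hit [33,42], descend [8, 9]
    N8 x:[47/2,79/2] y:[31,85/2] z:[39,65] -> hit [39,79/2], descend [2, 14]
      N2 x:[61/2,79/2] y:[67/2,83/2] z:[39,60] -> hit [39,79/2] leaf, test {P0(miss), P2(miss)}
      N14 x:[47/2,29] y:[31,85/2] z:[48,65] -> miss, prune
    N9 x:[75/2,42] y:[77/2,85/2] z:[33,63] -> hit [77/2,42], descend [1, 4]
      N1 x:[77/2,42] y:[77/2,42] z:[39,63] -> hit [39,42] leaf, test {P9@t=41, P10(miss)}
      N4 x:[75/2,83/2] y:[39,85/2] z:[33,40] -> hit [39,40] leaf, test {P1(miss), P6@t=39}
  N12 x:[24,40] y:[85/2,51] z:[25,57] -> miss, prune

Summary -> nodes [0, 10, 8, 2, 14, 9, 1, 4, 12]; box-tests=9; leaf-entries=3; first=P6

== RESULT ==
[0, 10, 8, 2, 14, 9, 1, 4, 12]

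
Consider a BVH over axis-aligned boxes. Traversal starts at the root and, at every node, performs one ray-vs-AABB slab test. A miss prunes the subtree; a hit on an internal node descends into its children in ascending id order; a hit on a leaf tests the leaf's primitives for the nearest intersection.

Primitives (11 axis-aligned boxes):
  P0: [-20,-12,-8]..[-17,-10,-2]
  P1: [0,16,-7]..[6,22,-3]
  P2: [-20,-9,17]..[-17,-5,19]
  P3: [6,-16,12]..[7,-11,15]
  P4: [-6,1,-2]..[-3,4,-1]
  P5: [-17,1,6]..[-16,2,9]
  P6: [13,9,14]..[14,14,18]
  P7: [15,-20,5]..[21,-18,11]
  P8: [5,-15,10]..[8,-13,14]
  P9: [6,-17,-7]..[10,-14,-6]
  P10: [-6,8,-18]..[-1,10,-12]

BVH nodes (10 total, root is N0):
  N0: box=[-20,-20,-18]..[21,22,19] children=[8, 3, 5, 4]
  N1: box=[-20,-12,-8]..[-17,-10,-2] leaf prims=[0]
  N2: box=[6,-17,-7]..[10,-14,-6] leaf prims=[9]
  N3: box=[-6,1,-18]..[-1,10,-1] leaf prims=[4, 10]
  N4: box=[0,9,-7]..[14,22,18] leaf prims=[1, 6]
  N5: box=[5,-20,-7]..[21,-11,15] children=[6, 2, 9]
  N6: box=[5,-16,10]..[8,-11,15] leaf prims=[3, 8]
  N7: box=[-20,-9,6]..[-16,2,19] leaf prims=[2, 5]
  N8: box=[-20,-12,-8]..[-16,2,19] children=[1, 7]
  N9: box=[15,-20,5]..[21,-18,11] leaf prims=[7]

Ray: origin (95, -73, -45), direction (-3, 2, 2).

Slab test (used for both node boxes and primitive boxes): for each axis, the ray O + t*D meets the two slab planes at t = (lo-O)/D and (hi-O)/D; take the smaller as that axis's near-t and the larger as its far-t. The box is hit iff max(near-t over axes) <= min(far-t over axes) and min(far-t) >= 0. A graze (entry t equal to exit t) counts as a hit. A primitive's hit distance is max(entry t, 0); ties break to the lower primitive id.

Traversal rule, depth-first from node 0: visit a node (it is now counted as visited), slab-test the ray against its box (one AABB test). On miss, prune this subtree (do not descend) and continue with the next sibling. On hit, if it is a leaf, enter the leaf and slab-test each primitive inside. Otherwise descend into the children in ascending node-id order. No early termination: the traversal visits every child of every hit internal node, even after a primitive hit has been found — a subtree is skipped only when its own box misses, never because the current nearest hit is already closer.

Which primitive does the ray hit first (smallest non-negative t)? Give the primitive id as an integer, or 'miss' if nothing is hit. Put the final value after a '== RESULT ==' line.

Walk:
N0 x:[74/3,115/3] y:[53/2,95/2] z:[27/2,32] -> hit [53/2,32], descend [3, 4, 5, 8]
  N3 x:[32,101/3] y:[37,83/2] z:[27/2,22] -> miss, prune
  N4 x:[27,95/3] y:[41,95/2] z:[19,63/2] -> miss, prune
  N5 x:[74/3,30] y:[53/2,31] z:[19,30] -> hit [53/2,30], descend [2, 6, 9]
    N2 x:[85/3,89/3] y:[28,59/2] z:[19,39/2] -> miss, prune
    N6 x:[29,30] y:[57/2,31] z:[55/2,30] -> hit [29,30] leaf, test {P3@t=88/3, P8@t=29}
    N9 x:[74/3,80/3] y:[53/2,55/2] z:[25,28] -> hit [53/2,80/3] leaf, test {P7@t=53/2}
  N8 x:[37,115/3] y:[61/2,75/2] z:[37/2,32] -> miss, prune

Visited [0, 3, 4, 5, 2, 6, 9, 8]. Tests: 8 box, 2 leaf. Nearest: P7.

== RESULT ==
7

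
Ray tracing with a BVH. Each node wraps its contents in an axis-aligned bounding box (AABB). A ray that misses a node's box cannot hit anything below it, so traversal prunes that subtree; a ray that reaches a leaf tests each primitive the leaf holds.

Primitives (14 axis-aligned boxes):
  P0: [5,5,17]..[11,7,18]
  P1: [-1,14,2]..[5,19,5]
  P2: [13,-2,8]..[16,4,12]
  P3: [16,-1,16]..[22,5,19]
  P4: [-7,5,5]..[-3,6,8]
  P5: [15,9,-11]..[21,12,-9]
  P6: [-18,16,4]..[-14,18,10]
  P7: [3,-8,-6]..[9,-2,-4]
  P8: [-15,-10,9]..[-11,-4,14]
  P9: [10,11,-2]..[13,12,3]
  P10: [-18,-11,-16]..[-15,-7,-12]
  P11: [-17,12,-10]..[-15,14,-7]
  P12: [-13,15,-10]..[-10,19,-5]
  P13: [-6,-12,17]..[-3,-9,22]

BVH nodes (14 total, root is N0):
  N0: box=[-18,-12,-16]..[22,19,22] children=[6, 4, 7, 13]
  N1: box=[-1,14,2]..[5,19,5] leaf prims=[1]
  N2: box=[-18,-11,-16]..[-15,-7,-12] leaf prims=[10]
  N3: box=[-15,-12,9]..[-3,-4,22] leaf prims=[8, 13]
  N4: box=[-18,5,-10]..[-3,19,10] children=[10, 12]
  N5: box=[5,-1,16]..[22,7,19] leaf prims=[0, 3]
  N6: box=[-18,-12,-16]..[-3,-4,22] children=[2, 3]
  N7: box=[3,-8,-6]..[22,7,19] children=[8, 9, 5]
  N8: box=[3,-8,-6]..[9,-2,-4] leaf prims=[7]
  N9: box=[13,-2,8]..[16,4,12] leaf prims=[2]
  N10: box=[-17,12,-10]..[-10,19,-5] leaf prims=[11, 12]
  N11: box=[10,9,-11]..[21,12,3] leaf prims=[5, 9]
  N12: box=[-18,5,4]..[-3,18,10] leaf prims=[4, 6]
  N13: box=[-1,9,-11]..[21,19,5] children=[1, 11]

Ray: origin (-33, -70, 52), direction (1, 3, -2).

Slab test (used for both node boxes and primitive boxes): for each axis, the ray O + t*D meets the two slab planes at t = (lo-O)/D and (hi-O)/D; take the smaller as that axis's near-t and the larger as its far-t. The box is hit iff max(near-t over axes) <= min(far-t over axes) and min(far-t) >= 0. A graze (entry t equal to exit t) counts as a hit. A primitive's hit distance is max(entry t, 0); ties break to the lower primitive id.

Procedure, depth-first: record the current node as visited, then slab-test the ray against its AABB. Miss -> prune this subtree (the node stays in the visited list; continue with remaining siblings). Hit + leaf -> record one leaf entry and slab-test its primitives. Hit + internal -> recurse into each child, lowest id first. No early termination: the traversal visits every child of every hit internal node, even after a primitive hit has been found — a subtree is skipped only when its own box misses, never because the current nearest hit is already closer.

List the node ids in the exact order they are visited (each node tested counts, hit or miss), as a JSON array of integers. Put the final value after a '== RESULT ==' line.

Walk:
N0 x:[15,55] y:[58/3,89/3] z:[15,34] -> hit [58/3,89/3], descend [4, 6, 7, 13]
  N4 x:[15,30] y:[25,89/3] z:[21,31] -> hit [25,89/3], descend [10, 12]
    N10 x:[16,23] y:[82/3,89/3] z:[57/2,31] -> miss, prune
    N12 x:[15,30] y:[25,88/3] z:[21,24] -> miss, prune
  N6 x:[15,30] y:[58/3,22] z:[15,34] -> hit [58/3,22], descend [2, 3]
    N2 x:[15,18] y:[59/3,21] z:[32,34] -> miss, prune
    N3 x:[18,30] y:[58/3,22] z:[15,43/2] -> hit [58/3,43/2] leaf, test {P8@t=20, P13(miss)}
  N7 x:[36,55] y:[62/3,77/3] z:[33/2,29] -> miss, prune
  N13 x:[32,54] y:[79/3,89/3] z:[47/2,63/2] -> miss, prune

9 AABB tests over nodes [0, 4, 10, 12, 6, 2, 3, 7, 13]; 1 leaf entered; closest P8.

== RESULT ==
[0, 4, 10, 12, 6, 2, 3, 7, 13]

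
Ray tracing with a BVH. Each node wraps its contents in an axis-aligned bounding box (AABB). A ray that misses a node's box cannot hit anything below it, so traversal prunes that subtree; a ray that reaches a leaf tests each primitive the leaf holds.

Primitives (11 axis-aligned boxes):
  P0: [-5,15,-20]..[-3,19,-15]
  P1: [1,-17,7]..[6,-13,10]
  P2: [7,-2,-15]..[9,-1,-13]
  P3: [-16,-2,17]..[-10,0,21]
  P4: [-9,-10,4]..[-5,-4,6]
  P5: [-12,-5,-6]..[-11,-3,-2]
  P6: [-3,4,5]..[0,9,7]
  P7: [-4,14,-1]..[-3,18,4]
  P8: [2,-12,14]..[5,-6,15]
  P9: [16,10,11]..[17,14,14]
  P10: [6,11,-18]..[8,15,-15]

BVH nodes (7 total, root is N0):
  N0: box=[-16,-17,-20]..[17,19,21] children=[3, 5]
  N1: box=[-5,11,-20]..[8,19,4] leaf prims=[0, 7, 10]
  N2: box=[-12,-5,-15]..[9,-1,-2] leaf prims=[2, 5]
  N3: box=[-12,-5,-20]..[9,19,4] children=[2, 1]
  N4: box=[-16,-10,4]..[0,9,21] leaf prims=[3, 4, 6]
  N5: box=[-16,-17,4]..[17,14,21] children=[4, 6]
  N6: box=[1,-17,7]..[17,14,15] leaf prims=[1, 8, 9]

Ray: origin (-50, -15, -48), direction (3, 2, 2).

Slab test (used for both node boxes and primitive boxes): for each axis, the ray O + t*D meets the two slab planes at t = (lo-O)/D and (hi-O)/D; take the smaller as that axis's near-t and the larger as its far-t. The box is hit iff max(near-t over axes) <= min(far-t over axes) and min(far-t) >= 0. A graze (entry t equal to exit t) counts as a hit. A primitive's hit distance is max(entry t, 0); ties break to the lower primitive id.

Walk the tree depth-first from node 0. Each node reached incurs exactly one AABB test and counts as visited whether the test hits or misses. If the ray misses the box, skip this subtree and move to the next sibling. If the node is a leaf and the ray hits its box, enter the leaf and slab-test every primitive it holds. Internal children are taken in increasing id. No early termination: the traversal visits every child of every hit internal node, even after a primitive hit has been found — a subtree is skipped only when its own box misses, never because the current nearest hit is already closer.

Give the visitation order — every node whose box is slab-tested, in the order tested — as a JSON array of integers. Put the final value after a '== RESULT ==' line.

Walk:
N0 x:[34/3,67/3] y:[-1,17] z:[14,69/2] -> hit [14,17], descend [3, 5]
  N3 x:[38/3,59/3] y:[5,17] z:[14,26] -> hit [14,17], descend [1, 2]
    N1 x:[15,58/3] y:[13,17] z:[14,26] -> hit [15,17] leaf, test {P0@t=15, P7(miss), P10(miss)}
    N2 x:[38/3,59/3] y:[5,7] z:[33/2,23] -> miss, prune
  N5 x:[34/3,67/3] y:[-1,29/2] z:[26,69/2] -> miss, prune

Summary -> nodes [0, 3, 1, 2, 5]; box-tests=5; leaf-entries=1; first=P0

== RESULT ==
[0, 3, 1, 2, 5]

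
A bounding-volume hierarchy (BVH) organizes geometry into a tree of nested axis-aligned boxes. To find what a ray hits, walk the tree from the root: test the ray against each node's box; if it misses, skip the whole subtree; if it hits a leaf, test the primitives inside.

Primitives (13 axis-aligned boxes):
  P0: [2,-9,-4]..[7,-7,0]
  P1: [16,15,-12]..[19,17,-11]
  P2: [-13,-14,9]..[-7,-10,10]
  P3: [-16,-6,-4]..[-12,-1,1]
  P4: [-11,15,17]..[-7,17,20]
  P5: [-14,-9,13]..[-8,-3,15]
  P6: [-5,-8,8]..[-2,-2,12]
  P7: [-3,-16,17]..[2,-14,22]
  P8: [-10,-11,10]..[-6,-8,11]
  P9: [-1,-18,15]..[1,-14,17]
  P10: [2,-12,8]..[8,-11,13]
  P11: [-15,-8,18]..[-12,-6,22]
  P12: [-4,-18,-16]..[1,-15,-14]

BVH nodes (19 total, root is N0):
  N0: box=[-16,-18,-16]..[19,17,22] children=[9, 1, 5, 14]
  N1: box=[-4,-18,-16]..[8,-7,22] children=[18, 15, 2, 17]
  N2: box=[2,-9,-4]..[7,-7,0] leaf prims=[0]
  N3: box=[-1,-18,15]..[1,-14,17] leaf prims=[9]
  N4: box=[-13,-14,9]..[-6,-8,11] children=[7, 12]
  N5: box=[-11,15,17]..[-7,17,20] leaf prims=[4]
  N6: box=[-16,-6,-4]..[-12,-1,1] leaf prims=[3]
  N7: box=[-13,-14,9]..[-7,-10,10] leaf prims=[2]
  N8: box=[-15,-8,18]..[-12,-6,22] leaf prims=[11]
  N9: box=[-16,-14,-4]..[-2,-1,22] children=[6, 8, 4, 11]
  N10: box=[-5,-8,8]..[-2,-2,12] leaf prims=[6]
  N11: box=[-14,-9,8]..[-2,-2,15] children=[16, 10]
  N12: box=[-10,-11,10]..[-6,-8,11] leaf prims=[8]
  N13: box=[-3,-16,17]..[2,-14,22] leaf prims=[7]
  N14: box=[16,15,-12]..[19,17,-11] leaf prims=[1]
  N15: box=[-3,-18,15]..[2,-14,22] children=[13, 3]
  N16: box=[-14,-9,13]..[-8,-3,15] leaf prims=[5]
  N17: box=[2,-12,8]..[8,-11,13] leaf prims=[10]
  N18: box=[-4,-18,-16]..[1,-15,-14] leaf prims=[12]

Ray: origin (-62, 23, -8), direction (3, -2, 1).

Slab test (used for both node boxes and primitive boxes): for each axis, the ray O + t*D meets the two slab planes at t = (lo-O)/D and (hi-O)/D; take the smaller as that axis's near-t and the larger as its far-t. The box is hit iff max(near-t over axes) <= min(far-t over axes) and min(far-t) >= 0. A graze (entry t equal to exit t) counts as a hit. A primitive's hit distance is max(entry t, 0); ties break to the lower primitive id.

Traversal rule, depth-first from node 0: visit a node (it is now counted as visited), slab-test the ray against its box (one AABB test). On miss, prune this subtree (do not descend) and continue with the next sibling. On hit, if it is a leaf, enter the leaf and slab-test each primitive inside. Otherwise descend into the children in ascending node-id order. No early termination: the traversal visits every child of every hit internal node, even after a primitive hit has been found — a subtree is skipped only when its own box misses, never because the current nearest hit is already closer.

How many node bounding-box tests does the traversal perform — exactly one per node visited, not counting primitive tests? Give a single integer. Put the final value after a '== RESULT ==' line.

Walk:
N0 x:[46/3,27] y:[3,41/2] z:[-8,30] -> hit [46/3,41/2], descend [1, 5, 9, 14]
  N1 x:[58/3,70/3] y:[15,41/2] z:[-8,30] -> hit [58/3,41/2], descend [2, 15, 17, 18]
    N2 x:[64/3,23] y:[15,16] z:[4,8] -> miss, prune
    N15 x:[59/3,64/3] y:[37/2,41/2] z:[23,30] -> miss, prune
    N17 x:[64/3,70/3] y:[17,35/2] z:[16,21] -> miss, prune
    N18 x:[58/3,21] y:[19,41/2] z:[-8,-6] -> miss, prune
  N5 x:[17,55/3] y:[3,4] z:[25,28] -> miss, prune
  N9 x:[46/3,20] y:[12,37/2] z:[4,30] -> hit [46/3,37/2], descend [4, 6, 8, 11]
    N4 x:[49/3,56/3] y:[31/2,37/2] z:[17,19] -> hit [17,37/2], descend [7, 12]
      N7 x:[49/3,55/3] y:[33/2,37/2] z:[17,18] -> hit [17,18] leaf, test {P2@t=17}
      N12 x:[52/3,56/3] y:[31/2,17] z:[18,19] -> miss, prune
    N6 x:[46/3,50/3] y:[12,29/2] z:[4,9] -> miss, prune
    N8 x:[47/3,50/3] y:[29/2,31/2] z:[26,30] -> miss, prune
    N11 x:[16,20] y:[25/2,16] z:[16,23] -> hit [16,16], descend [10, 16]
      N10 x:[19,20] y:[25/2,31/2] z:[16,20] -> miss, prune
      N16 x:[16,18] y:[13,16] z:[21,23] -> miss, prune
  N14 x:[26,27] y:[3,4] z:[-4,-3] -> miss, prune

Summary -> nodes [0, 1, 2, 15, 17, 18, 5, 9, 4, 7, 12, 6, 8, 11, 10, 16, 14]; box-tests=17; leaf-entries=1; first=P2

== RESULT ==
17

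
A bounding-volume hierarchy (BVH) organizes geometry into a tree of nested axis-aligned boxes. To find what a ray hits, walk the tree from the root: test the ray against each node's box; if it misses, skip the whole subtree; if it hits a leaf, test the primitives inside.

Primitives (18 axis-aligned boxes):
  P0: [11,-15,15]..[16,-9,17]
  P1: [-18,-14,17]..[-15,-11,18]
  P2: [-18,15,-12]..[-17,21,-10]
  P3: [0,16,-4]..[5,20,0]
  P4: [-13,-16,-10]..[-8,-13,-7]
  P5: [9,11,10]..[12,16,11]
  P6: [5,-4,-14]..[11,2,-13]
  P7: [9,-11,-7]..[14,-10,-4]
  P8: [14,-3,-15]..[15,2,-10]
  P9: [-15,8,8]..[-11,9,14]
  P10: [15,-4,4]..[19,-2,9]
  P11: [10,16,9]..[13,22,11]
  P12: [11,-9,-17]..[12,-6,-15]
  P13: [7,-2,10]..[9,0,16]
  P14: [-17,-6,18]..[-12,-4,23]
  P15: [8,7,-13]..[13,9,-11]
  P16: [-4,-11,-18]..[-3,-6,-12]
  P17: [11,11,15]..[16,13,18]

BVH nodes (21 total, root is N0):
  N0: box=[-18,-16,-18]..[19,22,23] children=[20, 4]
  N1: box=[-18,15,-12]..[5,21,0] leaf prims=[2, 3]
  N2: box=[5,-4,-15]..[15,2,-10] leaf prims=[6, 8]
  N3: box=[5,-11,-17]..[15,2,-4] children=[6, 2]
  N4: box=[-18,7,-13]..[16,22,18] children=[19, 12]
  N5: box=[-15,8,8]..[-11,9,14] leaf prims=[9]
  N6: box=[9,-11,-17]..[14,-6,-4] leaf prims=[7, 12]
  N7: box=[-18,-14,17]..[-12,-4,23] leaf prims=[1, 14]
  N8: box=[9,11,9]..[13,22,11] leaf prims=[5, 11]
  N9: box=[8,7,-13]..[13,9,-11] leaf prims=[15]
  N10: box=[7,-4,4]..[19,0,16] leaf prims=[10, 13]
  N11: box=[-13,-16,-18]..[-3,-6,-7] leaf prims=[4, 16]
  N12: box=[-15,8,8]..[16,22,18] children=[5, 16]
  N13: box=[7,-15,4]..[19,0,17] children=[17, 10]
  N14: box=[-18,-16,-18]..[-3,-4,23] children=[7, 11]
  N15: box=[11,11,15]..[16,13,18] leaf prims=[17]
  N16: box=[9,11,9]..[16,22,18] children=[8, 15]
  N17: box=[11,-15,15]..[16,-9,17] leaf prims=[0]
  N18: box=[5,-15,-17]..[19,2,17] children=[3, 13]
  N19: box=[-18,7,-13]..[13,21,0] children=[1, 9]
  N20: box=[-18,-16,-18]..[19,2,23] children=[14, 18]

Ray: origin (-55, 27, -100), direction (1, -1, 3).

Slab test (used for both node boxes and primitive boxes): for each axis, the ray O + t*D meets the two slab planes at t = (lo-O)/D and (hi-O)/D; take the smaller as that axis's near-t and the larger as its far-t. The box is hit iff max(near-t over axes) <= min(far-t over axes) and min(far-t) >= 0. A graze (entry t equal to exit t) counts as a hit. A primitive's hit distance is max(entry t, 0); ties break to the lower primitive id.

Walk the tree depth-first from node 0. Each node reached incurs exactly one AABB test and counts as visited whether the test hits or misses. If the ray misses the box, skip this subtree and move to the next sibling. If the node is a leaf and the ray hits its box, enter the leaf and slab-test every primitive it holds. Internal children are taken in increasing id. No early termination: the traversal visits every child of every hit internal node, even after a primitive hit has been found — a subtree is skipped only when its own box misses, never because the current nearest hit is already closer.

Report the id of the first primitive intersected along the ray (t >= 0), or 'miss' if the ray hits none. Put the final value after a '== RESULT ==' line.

Traverse from the root:
N0 x:[37,74] y:[5,43] z:[82/3,41] -> hit [37,41], descend [4, 20]
  N4 x:[37,71] y:[5,20] z:[29,118/3] -> miss, prune
  N20 x:[37,74] y:[25,43] z:[82/3,41] -> hit [37,41], descend [14, 18]
    N14 x:[37,52] y:[31,43] z:[82/3,41] -> hit [37,41], descend [7, 11]
      N7 x:[37,43] y:[31,41] z:[39,41] -> hit [39,41] leaf, test {P1@t=39, P14(miss)}
      N11 x:[42,52] y:[33,43] z:[82/3,31] -> miss, prune
    N18 x:[60,74] y:[25,42] z:[83/3,39] -> miss, prune

Visited [0, 4, 20, 14, 7, 11, 18]. Tests: 7 box, 1 leaf. Nearest: P1.

== RESULT ==
1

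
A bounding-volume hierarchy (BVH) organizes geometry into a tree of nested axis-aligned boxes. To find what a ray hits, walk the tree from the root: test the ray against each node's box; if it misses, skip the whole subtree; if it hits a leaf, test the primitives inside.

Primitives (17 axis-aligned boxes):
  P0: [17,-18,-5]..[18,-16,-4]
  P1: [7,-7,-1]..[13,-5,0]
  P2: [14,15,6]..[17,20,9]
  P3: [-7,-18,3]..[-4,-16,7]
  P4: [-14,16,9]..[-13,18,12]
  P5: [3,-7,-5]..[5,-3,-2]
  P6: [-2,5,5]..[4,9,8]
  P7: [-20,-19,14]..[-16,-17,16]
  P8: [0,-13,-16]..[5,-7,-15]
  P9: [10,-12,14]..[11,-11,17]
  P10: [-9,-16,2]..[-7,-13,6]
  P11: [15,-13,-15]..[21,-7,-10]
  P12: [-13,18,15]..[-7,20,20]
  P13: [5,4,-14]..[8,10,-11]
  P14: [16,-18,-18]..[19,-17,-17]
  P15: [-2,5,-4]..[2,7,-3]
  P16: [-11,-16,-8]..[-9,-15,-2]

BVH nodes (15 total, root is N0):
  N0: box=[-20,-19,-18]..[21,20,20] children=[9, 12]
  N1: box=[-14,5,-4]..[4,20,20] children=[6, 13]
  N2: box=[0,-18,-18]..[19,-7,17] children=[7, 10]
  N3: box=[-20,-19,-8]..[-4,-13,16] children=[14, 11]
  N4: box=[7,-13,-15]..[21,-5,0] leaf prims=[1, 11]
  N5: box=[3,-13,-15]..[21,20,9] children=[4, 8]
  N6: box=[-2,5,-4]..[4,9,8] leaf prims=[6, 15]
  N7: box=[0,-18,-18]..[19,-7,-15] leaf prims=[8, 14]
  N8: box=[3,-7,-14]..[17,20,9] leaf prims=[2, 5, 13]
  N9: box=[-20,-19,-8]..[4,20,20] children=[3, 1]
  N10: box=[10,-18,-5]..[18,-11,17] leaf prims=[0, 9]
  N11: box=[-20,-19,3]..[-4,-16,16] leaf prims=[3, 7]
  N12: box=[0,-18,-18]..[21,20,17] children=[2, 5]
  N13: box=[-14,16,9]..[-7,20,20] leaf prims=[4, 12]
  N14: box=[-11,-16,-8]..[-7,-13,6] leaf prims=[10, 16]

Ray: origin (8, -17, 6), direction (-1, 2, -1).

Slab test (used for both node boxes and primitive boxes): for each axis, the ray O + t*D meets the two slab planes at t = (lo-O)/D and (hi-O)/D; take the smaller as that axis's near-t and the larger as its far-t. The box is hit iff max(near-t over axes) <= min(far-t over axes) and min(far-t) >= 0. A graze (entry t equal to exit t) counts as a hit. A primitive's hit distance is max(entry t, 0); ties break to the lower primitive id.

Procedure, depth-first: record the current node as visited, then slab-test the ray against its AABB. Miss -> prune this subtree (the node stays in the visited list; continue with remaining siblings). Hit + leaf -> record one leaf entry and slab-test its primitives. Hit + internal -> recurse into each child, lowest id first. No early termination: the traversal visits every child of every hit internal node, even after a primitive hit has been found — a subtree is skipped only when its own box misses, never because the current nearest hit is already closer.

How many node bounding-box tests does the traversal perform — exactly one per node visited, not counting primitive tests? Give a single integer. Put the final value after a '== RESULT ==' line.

Trace the traversal:
N0 x:[-13,28] y:[-1,37/2] z:[-14,24] -> hit [-1,37/2], descend [9, 12]
  N9 x:[4,28] y:[-1,37/2] z:[-14,14] -> hit [4,14], descend [1, 3]
    N1 x:[4,22] y:[11,37/2] z:[-14,10] -> miss, prune
    N3 x:[12,28] y:[-1,2] z:[-10,14] -> miss, prune
  N12 x:[-13,8] y:[-1/2,37/2] z:[-11,24] -> hit [-1/2,8], descend [2, 5]
    N2 x:[-11,8] y:[-1/2,5] z:[-11,24] -> hit [-1/2,5], descend [7, 10]
      N7 x:[-11,8] y:[-1/2,5] z:[21,24] -> miss, prune
      N10 x:[-10,-2] y:[-1/2,3] z:[-11,11] -> miss, prune
    N5 x:[-13,5] y:[2,37/2] z:[-3,21] -> hit [2,5], descend [4, 8]
      N4 x:[-13,1] y:[2,6] z:[6,21] -> miss, prune
      N8 x:[-9,5] y:[5,37/2] z:[-3,20] -> hit [5,5] leaf, test {P2(miss), P5(miss), P13(miss)}

Visited [0, 9, 1, 3, 12, 2, 7, 10, 5, 4, 8]. Tests: 11 box, 1 leaf. Nearest: miss.

== RESULT ==
11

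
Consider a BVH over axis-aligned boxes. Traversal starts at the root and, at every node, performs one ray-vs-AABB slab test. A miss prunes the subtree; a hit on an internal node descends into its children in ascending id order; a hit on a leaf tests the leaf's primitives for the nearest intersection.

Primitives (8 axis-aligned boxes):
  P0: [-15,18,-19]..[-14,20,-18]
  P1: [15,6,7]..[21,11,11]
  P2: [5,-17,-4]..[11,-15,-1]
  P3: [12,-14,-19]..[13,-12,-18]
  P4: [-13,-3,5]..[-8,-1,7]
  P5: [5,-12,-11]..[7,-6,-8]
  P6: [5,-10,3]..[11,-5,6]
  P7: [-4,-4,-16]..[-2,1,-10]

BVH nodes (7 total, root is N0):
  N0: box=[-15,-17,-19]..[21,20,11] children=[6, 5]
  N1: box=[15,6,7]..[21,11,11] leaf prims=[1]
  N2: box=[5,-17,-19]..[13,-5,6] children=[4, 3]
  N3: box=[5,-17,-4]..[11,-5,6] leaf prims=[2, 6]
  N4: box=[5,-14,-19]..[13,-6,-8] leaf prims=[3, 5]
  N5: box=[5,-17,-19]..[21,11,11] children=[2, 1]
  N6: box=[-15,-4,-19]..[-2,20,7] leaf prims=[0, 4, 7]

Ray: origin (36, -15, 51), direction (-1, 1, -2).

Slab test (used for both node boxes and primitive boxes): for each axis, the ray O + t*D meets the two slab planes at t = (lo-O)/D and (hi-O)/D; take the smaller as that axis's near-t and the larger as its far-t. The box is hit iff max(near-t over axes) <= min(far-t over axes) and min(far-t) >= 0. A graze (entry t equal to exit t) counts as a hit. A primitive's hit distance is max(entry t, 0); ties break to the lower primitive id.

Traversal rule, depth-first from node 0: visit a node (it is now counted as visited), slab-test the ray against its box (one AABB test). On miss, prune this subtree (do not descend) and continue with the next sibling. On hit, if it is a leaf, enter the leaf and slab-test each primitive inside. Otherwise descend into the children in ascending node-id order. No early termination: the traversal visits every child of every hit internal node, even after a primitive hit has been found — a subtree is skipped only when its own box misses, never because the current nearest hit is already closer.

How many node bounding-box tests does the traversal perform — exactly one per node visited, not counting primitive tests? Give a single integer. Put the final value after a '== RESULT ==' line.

Traverse from the root:
N0 x:[15,51] y:[-2,35] z:[20,35] -> hit [20,35], descend [5, 6]
  N5 x:[15,31] y:[-2,26] z:[20,35] -> hit [20,26], descend [1, 2]
    N1 x:[15,21] y:[21,26] z:[20,22] -> hit [21,21] leaf, test {P1@t=21}
    N2 x:[23,31] y:[-2,10] z:[45/2,35] -> miss, prune
  N6 x:[38,51] y:[11,35] z:[22,35] -> miss, prune

Summary -> nodes [0, 5, 1, 2, 6]; box-tests=5; leaf-entries=1; first=P1

== RESULT ==
5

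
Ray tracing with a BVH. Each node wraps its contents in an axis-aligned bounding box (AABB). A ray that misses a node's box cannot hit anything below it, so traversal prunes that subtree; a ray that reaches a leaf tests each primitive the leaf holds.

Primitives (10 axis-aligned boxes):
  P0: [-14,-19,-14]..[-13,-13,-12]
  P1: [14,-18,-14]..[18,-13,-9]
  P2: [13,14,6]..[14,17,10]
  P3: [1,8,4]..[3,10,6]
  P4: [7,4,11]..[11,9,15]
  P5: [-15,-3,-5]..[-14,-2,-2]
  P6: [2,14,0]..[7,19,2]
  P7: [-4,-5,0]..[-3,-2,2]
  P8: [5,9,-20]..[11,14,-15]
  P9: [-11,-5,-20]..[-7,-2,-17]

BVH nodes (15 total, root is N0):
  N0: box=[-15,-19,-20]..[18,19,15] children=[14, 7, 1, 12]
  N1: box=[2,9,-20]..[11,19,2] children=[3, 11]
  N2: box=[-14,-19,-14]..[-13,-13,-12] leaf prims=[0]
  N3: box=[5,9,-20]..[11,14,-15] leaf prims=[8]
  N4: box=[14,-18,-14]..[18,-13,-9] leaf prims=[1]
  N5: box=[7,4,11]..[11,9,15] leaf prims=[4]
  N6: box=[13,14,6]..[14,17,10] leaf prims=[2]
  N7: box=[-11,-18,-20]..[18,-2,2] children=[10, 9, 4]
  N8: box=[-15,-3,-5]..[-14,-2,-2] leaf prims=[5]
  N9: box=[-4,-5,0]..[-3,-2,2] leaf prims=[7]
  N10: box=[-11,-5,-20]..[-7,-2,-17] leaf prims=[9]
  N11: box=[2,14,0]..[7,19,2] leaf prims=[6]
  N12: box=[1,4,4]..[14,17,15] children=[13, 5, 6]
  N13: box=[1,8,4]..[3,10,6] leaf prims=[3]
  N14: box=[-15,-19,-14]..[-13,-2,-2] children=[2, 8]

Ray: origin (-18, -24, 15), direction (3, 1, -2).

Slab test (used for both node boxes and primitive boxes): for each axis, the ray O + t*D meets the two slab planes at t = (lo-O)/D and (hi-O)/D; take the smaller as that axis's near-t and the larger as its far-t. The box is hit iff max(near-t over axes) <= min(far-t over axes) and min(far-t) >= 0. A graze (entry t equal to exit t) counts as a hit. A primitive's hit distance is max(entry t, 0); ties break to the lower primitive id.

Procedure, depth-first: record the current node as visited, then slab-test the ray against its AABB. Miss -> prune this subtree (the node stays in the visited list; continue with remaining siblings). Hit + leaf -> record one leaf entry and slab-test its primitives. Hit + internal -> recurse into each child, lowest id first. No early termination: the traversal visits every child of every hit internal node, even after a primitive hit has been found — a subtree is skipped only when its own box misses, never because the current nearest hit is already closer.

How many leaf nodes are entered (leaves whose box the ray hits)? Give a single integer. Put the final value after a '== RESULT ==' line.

Trace the traversal:
N0 x:[1,12] y:[5,43] z:[0,35/2] -> hit [5,12], descend [1, 7, 12, 14]
  N1 x:[20/3,29/3] y:[33,43] z:[13/2,35/2] -> miss, prune
  N7 x:[7/3,12] y:[6,22] z:[13/2,35/2] -> hit [13/2,12], descend [4, 9, 10]
    N4 x:[32/3,12] y:[6,11] z:[12,29/2] -> miss, prune
    N9 x:[14/3,5] y:[19,22] z:[13/2,15/2] -> miss, prune
    N10 x:[7/3,11/3] y:[19,22] z:[16,35/2] -> miss, prune
  N12 x:[19/3,32/3] y:[28,41] z:[0,11/2] -> miss, prune
  N14 x:[1,5/3] y:[5,22] z:[17/2,29/2] -> miss, prune

Summary -> nodes [0, 1, 7, 4, 9, 10, 12, 14]; box-tests=8; leaf-entries=0; first=miss

== RESULT ==
0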